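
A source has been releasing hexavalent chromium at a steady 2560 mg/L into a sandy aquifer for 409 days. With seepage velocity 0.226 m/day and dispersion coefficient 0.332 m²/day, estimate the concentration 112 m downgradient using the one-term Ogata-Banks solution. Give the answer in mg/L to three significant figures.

301 mg/L

For a continuous step input, C/C₀ ≈ ½·erfc((x−vt)/(2√(Dt))).
vt = 0.226 × 409 = 92.434 m and 2√(Dt) = 2√(0.332 × 409) = 23.31 m.
Argument (x−vt)/(2√(Dt)) = (112 − 92.434)/23.31 = 0.8394; ½·erfc(0.8394) = 0.1176.
C = 2560 × 0.1176 = 301 mg/L.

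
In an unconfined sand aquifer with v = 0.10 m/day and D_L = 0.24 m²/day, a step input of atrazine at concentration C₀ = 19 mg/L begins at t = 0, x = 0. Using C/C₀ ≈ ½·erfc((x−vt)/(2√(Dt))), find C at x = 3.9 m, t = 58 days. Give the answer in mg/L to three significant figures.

12.2 mg/L

For a continuous step input, C/C₀ ≈ ½·erfc((x−vt)/(2√(Dt))).
vt = 0.10 × 58 = 5.8 m and 2√(Dt) = 2√(0.24 × 58) = 7.462 m.
Argument (x−vt)/(2√(Dt)) = (3.9 − 5.8)/7.462 = -0.2546; ½·erfc(-0.2546) = 0.6406.
C = 19 × 0.6406 = 12.2 mg/L.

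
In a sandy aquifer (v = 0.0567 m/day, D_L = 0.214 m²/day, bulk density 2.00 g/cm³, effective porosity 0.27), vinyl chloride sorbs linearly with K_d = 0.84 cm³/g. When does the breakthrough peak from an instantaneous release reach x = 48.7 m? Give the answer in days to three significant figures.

Retardation factor R = 1 + ρ_b·K_d/n = 1 + 2.00 × 0.84/0.27 = 7.222.
Sorption retards both mechanisms: v_R = v/R = 0.007851 m/day, D_R = D/R = 0.02963 m²/day.
Peak time from v_R²t² + 2D_R t − x² = 0: t = (√(D_R² + v_R²x²) − D_R)/v_R².
√(D_R² + v_R²x²) = √(0.02963² + 0.007851² × 48.7²) = 0.3835; v_R² = 6.164e-05.
t = (0.3835 − 0.02963)/6.164e-05 = 5740 days.

5740 days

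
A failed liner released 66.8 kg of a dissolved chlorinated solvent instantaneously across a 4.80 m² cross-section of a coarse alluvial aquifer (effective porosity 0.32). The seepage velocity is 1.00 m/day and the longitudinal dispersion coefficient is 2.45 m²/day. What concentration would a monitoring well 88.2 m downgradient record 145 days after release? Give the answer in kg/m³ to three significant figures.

0.0672 kg/m³

For an instantaneous plane source, C(x,t) = M/(n_e·A·√(4πDt)) · exp(−(x−vt)²/(4Dt)), with n_e·A the pore (flow) area.
Plume center vt = 1.00 × 145 = 145 m, so the well at 88.2 m is 56.8 m upgradient of the peak.
√(4πDt) = 66.81 m, giving peak height M/(n_e·A·√(4πDt)) = 66.8/(0.32 × 4.80 × 66.81) = 0.6509 kg/m³.
(x−vt)²/(4Dt) = (-56.8)²/(4 × 2.45 × 145) = 2.270; exp(−2.270) = 0.1033.
C = 0.6509 × 0.1033 = 0.0672 kg/m³.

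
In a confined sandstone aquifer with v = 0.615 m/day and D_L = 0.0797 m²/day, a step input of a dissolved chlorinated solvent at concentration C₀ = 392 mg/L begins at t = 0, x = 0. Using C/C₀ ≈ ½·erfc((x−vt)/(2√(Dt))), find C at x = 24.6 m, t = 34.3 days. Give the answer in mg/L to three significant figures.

For a continuous step input, C/C₀ ≈ ½·erfc((x−vt)/(2√(Dt))).
vt = 0.615 × 34.3 = 21.0945 m and 2√(Dt) = 2√(0.0797 × 34.3) = 3.307 m.
Argument (x−vt)/(2√(Dt)) = (24.6 − 21.0945)/3.307 = 1.060; ½·erfc(1.060) = 0.06693.
C = 392 × 0.06693 = 26.2 mg/L.

26.2 mg/L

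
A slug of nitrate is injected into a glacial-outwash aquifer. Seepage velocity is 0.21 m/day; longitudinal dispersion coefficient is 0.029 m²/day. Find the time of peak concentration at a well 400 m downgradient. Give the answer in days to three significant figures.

1900 days

For the 1D instantaneous-source solution, setting ∂C/∂t = 0 at fixed x gives v²t² + 2Dt − x² = 0, so t = (√(D² + v²x²) − D)/v².
√(D² + v²x²) = √(0.029² + 0.21² × 400²) = 84.00; v² = 0.0441.
t = (84.00 − 0.029)/0.0441 = 1900 days (vs. the pure-advection estimate x/v = 1900 d).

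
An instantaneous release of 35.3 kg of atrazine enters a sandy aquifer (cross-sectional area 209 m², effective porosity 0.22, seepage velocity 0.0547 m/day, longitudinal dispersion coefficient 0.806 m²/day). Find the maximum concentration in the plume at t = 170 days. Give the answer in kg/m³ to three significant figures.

0.0185 kg/m³

The peak of an instantaneous 1D plume sits at x = vt; there the Gaussian factor is 1 and C_max = M/(n_e·A·√(4πDt)), where n_e·A is the pore area the mass is dissolved in.
√(4πDt) = √(4π × 0.806 × 170) = 41.50 m, so C_max = 35.3/(0.22 × 209 × 41.50) = 0.0185 kg/m³.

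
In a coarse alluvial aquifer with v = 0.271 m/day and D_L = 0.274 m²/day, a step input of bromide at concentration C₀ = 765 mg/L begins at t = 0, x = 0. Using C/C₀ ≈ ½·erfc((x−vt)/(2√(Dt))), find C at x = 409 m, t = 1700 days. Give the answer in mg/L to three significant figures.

For a continuous step input, C/C₀ ≈ ½·erfc((x−vt)/(2√(Dt))).
vt = 0.271 × 1700 = 460.7 m and 2√(Dt) = 2√(0.274 × 1700) = 43.16 m.
Argument (x−vt)/(2√(Dt)) = (409 − 460.7)/43.16 = -1.198; ½·erfc(-1.198) = 0.9549.
C = 765 × 0.9549 = 730 mg/L.

730 mg/L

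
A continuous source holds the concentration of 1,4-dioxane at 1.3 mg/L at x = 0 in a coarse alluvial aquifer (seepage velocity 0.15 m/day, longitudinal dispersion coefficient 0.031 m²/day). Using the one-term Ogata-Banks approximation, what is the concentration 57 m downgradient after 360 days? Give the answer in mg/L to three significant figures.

0.342 mg/L

For a continuous step input, C/C₀ ≈ ½·erfc((x−vt)/(2√(Dt))).
vt = 0.15 × 360 = 54 m and 2√(Dt) = 2√(0.031 × 360) = 6.681 m.
Argument (x−vt)/(2√(Dt)) = (57 − 54)/6.681 = 0.4490; ½·erfc(0.4490) = 0.2627.
C = 1.3 × 0.2627 = 0.342 mg/L.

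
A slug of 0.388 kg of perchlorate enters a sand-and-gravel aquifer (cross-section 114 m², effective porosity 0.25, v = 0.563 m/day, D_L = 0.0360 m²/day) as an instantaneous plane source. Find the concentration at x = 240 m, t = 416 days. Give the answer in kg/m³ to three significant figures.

0.000567 kg/m³

For an instantaneous plane source, C(x,t) = M/(n_e·A·√(4πDt)) · exp(−(x−vt)²/(4Dt)), with n_e·A the pore (flow) area.
Plume center vt = 0.563 × 416 = 234.208 m, so the well at 240 m is 5.792 m downgradient of the peak.
√(4πDt) = 13.72 m, giving peak height M/(n_e·A·√(4πDt)) = 0.388/(0.25 × 114 × 13.72) = 0.0009923 kg/m³.
(x−vt)²/(4Dt) = (5.792)²/(4 × 0.0360 × 416) = 0.5600; exp(−0.5600) = 0.5712.
C = 0.0009923 × 0.5712 = 0.000567 kg/m³.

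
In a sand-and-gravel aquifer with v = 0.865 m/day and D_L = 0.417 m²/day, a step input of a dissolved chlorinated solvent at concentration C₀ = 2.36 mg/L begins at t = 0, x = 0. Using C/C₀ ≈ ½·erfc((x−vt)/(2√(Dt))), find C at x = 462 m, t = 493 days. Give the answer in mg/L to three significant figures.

For a continuous step input, C/C₀ ≈ ½·erfc((x−vt)/(2√(Dt))).
vt = 0.865 × 493 = 426.445 m and 2√(Dt) = 2√(0.417 × 493) = 28.68 m.
Argument (x−vt)/(2√(Dt)) = (462 − 426.445)/28.68 = 1.240; ½·erfc(1.240) = 0.03975.
C = 2.36 × 0.03975 = 0.0938 mg/L.

0.0938 mg/L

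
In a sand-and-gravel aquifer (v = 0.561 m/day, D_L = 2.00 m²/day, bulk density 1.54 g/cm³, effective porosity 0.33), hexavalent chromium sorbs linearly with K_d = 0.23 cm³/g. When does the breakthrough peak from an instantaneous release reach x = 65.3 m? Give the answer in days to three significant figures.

229 days

Retardation factor R = 1 + ρ_b·K_d/n = 1 + 1.54 × 0.23/0.33 = 2.073.
Sorption retards both mechanisms: v_R = v/R = 0.2706 m/day, D_R = D/R = 0.9648 m²/day.
Peak time from v_R²t² + 2D_R t − x² = 0: t = (√(D_R² + v_R²x²) − D_R)/v_R².
√(D_R² + v_R²x²) = √(0.9648² + 0.2706² × 65.3²) = 17.70; v_R² = 0.07322.
t = (17.70 − 0.9648)/0.07322 = 229 days.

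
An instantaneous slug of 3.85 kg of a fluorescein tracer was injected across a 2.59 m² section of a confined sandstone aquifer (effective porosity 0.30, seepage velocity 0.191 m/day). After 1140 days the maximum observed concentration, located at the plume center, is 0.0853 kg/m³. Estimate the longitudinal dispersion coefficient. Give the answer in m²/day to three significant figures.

At the plume center C_max = M/(n_e·A·√(4πDt)), so D = M²/(4πt·(n_e·A·C_max)²).
n_e·A·C_max = 0.30 × 2.59 × 0.0853 = 0.06628 kg/m.
D = 3.85²/(4π × 1140 × 0.06628²) = 0.236 m²/day.

0.236 m²/day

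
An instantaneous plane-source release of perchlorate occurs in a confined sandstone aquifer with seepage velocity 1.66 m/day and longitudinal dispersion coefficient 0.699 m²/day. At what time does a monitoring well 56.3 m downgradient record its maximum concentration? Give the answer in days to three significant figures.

For the 1D instantaneous-source solution, setting ∂C/∂t = 0 at fixed x gives v²t² + 2Dt − x² = 0, so t = (√(D² + v²x²) − D)/v².
√(D² + v²x²) = √(0.699² + 1.66² × 56.3²) = 93.46; v² = 2.7556.
t = (93.46 − 0.699)/2.7556 = 33.7 days (vs. the pure-advection estimate x/v = 33.9 d).

33.7 days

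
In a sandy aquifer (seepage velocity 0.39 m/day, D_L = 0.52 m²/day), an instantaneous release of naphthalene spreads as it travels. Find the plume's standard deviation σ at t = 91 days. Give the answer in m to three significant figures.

9.73 m

Dispersive spreading gives a Gaussian with σ² = 2Dt; advection only shifts the center.
σ = √(2 × 0.52 × 91) = 9.73 m.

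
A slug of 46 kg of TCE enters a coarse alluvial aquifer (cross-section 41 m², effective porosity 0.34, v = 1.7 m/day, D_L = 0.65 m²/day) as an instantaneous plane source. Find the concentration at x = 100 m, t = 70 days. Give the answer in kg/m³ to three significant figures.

For an instantaneous plane source, C(x,t) = M/(n_e·A·√(4πDt)) · exp(−(x−vt)²/(4Dt)), with n_e·A the pore (flow) area.
Plume center vt = 1.7 × 70 = 119 m, so the well at 100 m is 19 m upgradient of the peak.
√(4πDt) = 23.91 m, giving peak height M/(n_e·A·√(4πDt)) = 46/(0.34 × 41 × 23.91) = 0.1380 kg/m³.
(x−vt)²/(4Dt) = (-19)²/(4 × 0.65 × 70) = 1.984; exp(−1.984) = 0.1375.
C = 0.1380 × 0.1375 = 0.0190 kg/m³.

0.0190 kg/m³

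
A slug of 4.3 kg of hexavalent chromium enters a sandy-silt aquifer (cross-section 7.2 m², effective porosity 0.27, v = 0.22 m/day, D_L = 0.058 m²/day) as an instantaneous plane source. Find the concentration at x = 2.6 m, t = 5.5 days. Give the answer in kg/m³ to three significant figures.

For an instantaneous plane source, C(x,t) = M/(n_e·A·√(4πDt)) · exp(−(x−vt)²/(4Dt)), with n_e·A the pore (flow) area.
Plume center vt = 0.22 × 5.5 = 1.21 m, so the well at 2.6 m is 1.39 m downgradient of the peak.
√(4πDt) = 2.002 m, giving peak height M/(n_e·A·√(4πDt)) = 4.3/(0.27 × 7.2 × 2.002) = 1.105 kg/m³.
(x−vt)²/(4Dt) = (1.39)²/(4 × 0.058 × 5.5) = 1.514; exp(−1.514) = 0.2200.
C = 1.105 × 0.2200 = 0.243 kg/m³.

0.243 kg/m³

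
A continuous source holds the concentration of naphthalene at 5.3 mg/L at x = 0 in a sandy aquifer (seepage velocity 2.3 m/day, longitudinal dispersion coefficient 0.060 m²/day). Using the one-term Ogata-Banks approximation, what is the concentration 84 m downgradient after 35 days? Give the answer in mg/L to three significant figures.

For a continuous step input, C/C₀ ≈ ½·erfc((x−vt)/(2√(Dt))).
vt = 2.3 × 35 = 80.5 m and 2√(Dt) = 2√(0.060 × 35) = 2.898 m.
Argument (x−vt)/(2√(Dt)) = (84 − 80.5)/2.898 = 1.208; ½·erfc(1.208) = 0.04378.
C = 5.3 × 0.04378 = 0.232 mg/L.

0.232 mg/L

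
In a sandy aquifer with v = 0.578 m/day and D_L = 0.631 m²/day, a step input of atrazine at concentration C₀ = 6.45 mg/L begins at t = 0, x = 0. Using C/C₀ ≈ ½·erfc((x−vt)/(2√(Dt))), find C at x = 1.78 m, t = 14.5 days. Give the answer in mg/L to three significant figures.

6.05 mg/L

For a continuous step input, C/C₀ ≈ ½·erfc((x−vt)/(2√(Dt))).
vt = 0.578 × 14.5 = 8.381 m and 2√(Dt) = 2√(0.631 × 14.5) = 6.050 m.
Argument (x−vt)/(2√(Dt)) = (1.78 − 8.381)/6.050 = -1.091; ½·erfc(-1.091) = 0.9386.
C = 6.45 × 0.9386 = 6.05 mg/L.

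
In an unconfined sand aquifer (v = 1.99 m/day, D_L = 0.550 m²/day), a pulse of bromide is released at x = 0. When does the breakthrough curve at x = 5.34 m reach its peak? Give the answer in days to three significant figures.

2.55 days

For the 1D instantaneous-source solution, setting ∂C/∂t = 0 at fixed x gives v²t² + 2Dt − x² = 0, so t = (√(D² + v²x²) − D)/v².
√(D² + v²x²) = √(0.550² + 1.99² × 5.34²) = 10.64; v² = 3.9601.
t = (10.64 − 0.550)/3.9601 = 2.55 days (vs. the pure-advection estimate x/v = 2.68 d).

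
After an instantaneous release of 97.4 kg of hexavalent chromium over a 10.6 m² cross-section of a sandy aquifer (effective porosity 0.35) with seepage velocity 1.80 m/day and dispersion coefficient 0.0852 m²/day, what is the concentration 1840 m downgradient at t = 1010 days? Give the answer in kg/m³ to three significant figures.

0.196 kg/m³

For an instantaneous plane source, C(x,t) = M/(n_e·A·√(4πDt)) · exp(−(x−vt)²/(4Dt)), with n_e·A the pore (flow) area.
Plume center vt = 1.80 × 1010 = 1818 m, so the well at 1840 m is 22 m downgradient of the peak.
√(4πDt) = 32.88 m, giving peak height M/(n_e·A·√(4πDt)) = 97.4/(0.35 × 10.6 × 32.88) = 0.7985 kg/m³.
(x−vt)²/(4Dt) = (22)²/(4 × 0.0852 × 1010) = 1.406; exp(−1.406) = 0.2451.
C = 0.7985 × 0.2451 = 0.196 kg/m³.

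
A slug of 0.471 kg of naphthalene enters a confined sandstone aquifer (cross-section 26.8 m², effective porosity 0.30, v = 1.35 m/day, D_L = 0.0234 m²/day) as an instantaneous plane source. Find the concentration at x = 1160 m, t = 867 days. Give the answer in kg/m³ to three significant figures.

0.000955 kg/m³

For an instantaneous plane source, C(x,t) = M/(n_e·A·√(4πDt)) · exp(−(x−vt)²/(4Dt)), with n_e·A the pore (flow) area.
Plume center vt = 1.35 × 867 = 1170.45 m, so the well at 1160 m is 10.45 m upgradient of the peak.
√(4πDt) = 15.97 m, giving peak height M/(n_e·A·√(4πDt)) = 0.471/(0.30 × 26.8 × 15.97) = 0.003668 kg/m³.
(x−vt)²/(4Dt) = (-10.45)²/(4 × 0.0234 × 867) = 1.346; exp(−1.346) = 0.2603.
C = 0.003668 × 0.2603 = 0.000955 kg/m³.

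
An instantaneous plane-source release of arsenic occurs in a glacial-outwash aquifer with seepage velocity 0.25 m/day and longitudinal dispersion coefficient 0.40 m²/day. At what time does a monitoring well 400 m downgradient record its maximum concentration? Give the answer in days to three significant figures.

For the 1D instantaneous-source solution, setting ∂C/∂t = 0 at fixed x gives v²t² + 2Dt − x² = 0, so t = (√(D² + v²x²) − D)/v².
√(D² + v²x²) = √(0.40² + 0.25² × 400²) = 100.0; v² = 0.0625.
t = (100.0 − 0.40)/0.0625 = 1590 days (vs. the pure-advection estimate x/v = 1600 d).

1590 days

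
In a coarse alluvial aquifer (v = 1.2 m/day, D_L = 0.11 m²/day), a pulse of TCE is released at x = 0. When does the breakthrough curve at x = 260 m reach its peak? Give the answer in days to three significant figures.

217 days

For the 1D instantaneous-source solution, setting ∂C/∂t = 0 at fixed x gives v²t² + 2Dt − x² = 0, so t = (√(D² + v²x²) − D)/v².
√(D² + v²x²) = √(0.11² + 1.2² × 260²) = 312.0; v² = 1.44.
t = (312.0 − 0.11)/1.44 = 217 days (vs. the pure-advection estimate x/v = 217 d).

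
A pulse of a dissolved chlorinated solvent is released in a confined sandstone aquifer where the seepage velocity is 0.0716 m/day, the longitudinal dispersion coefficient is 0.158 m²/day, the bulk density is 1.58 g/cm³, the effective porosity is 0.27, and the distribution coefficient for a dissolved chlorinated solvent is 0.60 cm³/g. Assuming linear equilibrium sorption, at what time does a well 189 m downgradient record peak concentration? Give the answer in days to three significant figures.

11800 days

Retardation factor R = 1 + ρ_b·K_d/n = 1 + 1.58 × 0.60/0.27 = 4.511.
Sorption retards both mechanisms: v_R = v/R = 0.01587 m/day, D_R = D/R = 0.03503 m²/day.
Peak time from v_R²t² + 2D_R t − x² = 0: t = (√(D_R² + v_R²x²) − D_R)/v_R².
√(D_R² + v_R²x²) = √(0.03503² + 0.01587² × 189²) = 3.000; v_R² = 0.0002519.
t = (3.000 − 0.03503)/0.0002519 = 11800 days.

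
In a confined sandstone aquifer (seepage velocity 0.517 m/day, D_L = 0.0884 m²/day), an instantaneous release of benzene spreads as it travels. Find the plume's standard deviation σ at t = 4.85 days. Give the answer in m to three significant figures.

0.926 m

Dispersive spreading gives a Gaussian with σ² = 2Dt; advection only shifts the center.
σ = √(2 × 0.0884 × 4.85) = 0.926 m.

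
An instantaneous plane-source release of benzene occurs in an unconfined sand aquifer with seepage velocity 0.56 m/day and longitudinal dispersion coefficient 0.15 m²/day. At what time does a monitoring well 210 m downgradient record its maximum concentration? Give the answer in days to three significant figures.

For the 1D instantaneous-source solution, setting ∂C/∂t = 0 at fixed x gives v²t² + 2Dt − x² = 0, so t = (√(D² + v²x²) − D)/v².
√(D² + v²x²) = √(0.15² + 0.56² × 210²) = 117.6; v² = 0.3136.
t = (117.6 − 0.15)/0.3136 = 375 days (vs. the pure-advection estimate x/v = 375 d).

375 days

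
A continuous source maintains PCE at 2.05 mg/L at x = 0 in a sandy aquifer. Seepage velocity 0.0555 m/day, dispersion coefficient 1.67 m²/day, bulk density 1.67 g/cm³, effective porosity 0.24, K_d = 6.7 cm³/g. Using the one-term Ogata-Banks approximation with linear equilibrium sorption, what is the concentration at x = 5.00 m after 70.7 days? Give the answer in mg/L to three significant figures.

Retardation factor R = 1 + ρ_b·K_d/n = 1 + 1.67 × 6.7/0.24 = 47.62.
Sorption retards both mechanisms: v_R = v/R = 0.001165 m/day, D_R = D/R = 0.03507 m²/day.
v_R·t = 0.001165 × 70.7 = 0.0823655 m; 2√(D_R t) = 3.149 m; argument = (5.00 − 0.0823655)/3.149 = 1.562.
C = C₀ × ½·erfc(1.562) = 2.05 × 0.01359 = 0.0279 mg/L.

0.0279 mg/L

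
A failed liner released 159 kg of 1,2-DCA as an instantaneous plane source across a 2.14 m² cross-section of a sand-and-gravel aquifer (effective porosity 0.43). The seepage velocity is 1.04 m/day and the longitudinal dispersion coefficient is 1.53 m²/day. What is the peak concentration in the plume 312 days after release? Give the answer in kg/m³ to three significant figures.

2.23 kg/m³

The peak of an instantaneous 1D plume sits at x = vt; there the Gaussian factor is 1 and C_max = M/(n_e·A·√(4πDt)), where n_e·A is the pore area the mass is dissolved in.
√(4πDt) = √(4π × 1.53 × 312) = 77.45 m, so C_max = 159/(0.43 × 2.14 × 77.45) = 2.23 kg/m³.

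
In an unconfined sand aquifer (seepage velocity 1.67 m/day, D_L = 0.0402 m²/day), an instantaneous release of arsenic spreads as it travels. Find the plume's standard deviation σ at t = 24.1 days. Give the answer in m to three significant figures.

1.39 m

Dispersive spreading gives a Gaussian with σ² = 2Dt; advection only shifts the center.
σ = √(2 × 0.0402 × 24.1) = 1.39 m.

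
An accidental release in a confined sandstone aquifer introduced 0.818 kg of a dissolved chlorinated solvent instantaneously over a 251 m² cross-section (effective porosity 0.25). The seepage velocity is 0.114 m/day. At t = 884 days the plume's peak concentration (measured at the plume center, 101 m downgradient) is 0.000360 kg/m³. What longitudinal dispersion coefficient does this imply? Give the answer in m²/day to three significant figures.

At the plume center C_max = M/(n_e·A·√(4πDt)), so D = M²/(4πt·(n_e·A·C_max)²).
n_e·A·C_max = 0.25 × 251 × 0.000360 = 0.02259 kg/m.
D = 0.818²/(4π × 884 × 0.02259²) = 0.118 m²/day.

0.118 m²/day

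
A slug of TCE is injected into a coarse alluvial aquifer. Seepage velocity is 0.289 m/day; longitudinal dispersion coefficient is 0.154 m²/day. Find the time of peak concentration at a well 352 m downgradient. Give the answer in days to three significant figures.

1220 days

For the 1D instantaneous-source solution, setting ∂C/∂t = 0 at fixed x gives v²t² + 2Dt − x² = 0, so t = (√(D² + v²x²) − D)/v².
√(D² + v²x²) = √(0.154² + 0.289² × 352²) = 101.7; v² = 0.083521.
t = (101.7 − 0.154)/0.083521 = 1220 days (vs. the pure-advection estimate x/v = 1220 d).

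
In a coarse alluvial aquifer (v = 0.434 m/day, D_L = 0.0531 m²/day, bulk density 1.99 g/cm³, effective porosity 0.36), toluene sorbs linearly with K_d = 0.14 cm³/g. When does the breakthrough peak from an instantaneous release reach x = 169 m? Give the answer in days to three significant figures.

Retardation factor R = 1 + ρ_b·K_d/n = 1 + 1.99 × 0.14/0.36 = 1.774.
Sorption retards both mechanisms: v_R = v/R = 0.2446 m/day, D_R = D/R = 0.02993 m²/day.
Peak time from v_R²t² + 2D_R t − x² = 0: t = (√(D_R² + v_R²x²) − D_R)/v_R².
√(D_R² + v_R²x²) = √(0.02993² + 0.2446² × 169²) = 41.34; v_R² = 0.05983.
t = (41.34 − 0.02993)/0.05983 = 690 days.

690 days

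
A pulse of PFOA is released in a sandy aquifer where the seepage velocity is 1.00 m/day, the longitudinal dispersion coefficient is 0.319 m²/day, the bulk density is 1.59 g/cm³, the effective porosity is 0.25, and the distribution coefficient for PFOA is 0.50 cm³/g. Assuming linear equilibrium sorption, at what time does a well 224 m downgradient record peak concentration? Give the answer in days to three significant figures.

Retardation factor R = 1 + ρ_b·K_d/n = 1 + 1.59 × 0.50/0.25 = 4.180.
Sorption retards both mechanisms: v_R = v/R = 0.2392 m/day, D_R = D/R = 0.07632 m²/day.
Peak time from v_R²t² + 2D_R t − x² = 0: t = (√(D_R² + v_R²x²) − D_R)/v_R².
√(D_R² + v_R²x²) = √(0.07632² + 0.2392² × 224²) = 53.58; v_R² = 0.05722.
t = (53.58 − 0.07632)/0.05722 = 935 days.

935 days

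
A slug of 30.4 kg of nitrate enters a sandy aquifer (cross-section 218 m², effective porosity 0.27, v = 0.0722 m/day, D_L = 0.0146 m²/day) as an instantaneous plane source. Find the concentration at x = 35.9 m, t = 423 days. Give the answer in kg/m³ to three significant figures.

0.0183 kg/m³

For an instantaneous plane source, C(x,t) = M/(n_e·A·√(4πDt)) · exp(−(x−vt)²/(4Dt)), with n_e·A the pore (flow) area.
Plume center vt = 0.0722 × 423 = 30.5406 m, so the well at 35.9 m is 5.3594 m downgradient of the peak.
√(4πDt) = 8.810 m, giving peak height M/(n_e·A·√(4πDt)) = 30.4/(0.27 × 218 × 8.810) = 0.05862 kg/m³.
(x−vt)²/(4Dt) = (5.3594)²/(4 × 0.0146 × 423) = 1.163; exp(−1.163) = 0.3125.
C = 0.05862 × 0.3125 = 0.0183 kg/m³.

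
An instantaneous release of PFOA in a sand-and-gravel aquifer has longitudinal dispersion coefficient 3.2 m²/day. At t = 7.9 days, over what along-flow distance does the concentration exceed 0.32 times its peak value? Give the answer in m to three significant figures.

The plume is Gaussian with σ = √(2Dt) = √(2 × 3.2 × 7.9) = 7.111 m.
C/C_peak = exp(−Δx²/(2σ²)) = 0.32 ⇒ Δx = σ·√(−2 ln 0.32) = 7.111 × 1.510 = 10.74 m.
Width = 2Δx = 21.5 m.

21.5 m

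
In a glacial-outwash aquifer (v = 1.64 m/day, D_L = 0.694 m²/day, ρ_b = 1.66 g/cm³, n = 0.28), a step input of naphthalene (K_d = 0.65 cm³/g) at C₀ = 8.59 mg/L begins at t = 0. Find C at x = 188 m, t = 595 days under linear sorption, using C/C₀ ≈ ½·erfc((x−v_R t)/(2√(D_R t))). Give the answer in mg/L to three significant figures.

Retardation factor R = 1 + ρ_b·K_d/n = 1 + 1.66 × 0.65/0.28 = 4.854.
Sorption retards both mechanisms: v_R = v/R = 0.3379 m/day, D_R = D/R = 0.1430 m²/day.
v_R·t = 0.3379 × 595 = 201.0505 m; 2√(D_R t) = 18.45 m; argument = (188 − 201.0505)/18.45 = -0.7073.
C = C₀ × ½·erfc(-0.7073) = 8.59 × 0.8414 = 7.23 mg/L.

7.23 mg/L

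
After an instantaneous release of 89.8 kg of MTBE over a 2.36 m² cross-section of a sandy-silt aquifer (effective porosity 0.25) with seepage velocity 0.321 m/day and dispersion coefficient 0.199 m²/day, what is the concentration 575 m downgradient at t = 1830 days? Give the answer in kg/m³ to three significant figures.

2.02 kg/m³

For an instantaneous plane source, C(x,t) = M/(n_e·A·√(4πDt)) · exp(−(x−vt)²/(4Dt)), with n_e·A the pore (flow) area.
Plume center vt = 0.321 × 1830 = 587.43 m, so the well at 575 m is 12.43 m upgradient of the peak.
√(4πDt) = 67.65 m, giving peak height M/(n_e·A·√(4πDt)) = 89.8/(0.25 × 2.36 × 67.65) = 2.250 kg/m³.
(x−vt)²/(4Dt) = (-12.43)²/(4 × 0.199 × 1830) = 0.1061; exp(−0.1061) = 0.8993.
C = 2.250 × 0.8993 = 2.02 kg/m³.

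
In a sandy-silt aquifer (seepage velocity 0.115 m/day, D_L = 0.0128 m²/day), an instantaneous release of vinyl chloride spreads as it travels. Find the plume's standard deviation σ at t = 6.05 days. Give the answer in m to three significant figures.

0.394 m

Dispersive spreading gives a Gaussian with σ² = 2Dt; advection only shifts the center.
σ = √(2 × 0.0128 × 6.05) = 0.394 m.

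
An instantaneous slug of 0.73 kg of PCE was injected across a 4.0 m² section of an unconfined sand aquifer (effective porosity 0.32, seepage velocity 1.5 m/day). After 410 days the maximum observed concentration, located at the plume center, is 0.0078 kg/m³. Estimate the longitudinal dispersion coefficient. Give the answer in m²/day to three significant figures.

At the plume center C_max = M/(n_e·A·√(4πDt)), so D = M²/(4πt·(n_e·A·C_max)²).
n_e·A·C_max = 0.32 × 4.0 × 0.0078 = 0.009984 kg/m.
D = 0.73²/(4π × 410 × 0.009984²) = 1.04 m²/day.

1.04 m²/day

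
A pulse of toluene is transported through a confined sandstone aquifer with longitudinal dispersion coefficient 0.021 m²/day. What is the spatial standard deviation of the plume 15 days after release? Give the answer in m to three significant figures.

Dispersive spreading gives a Gaussian with σ² = 2Dt; advection only shifts the center.
σ = √(2 × 0.021 × 15) = 0.794 m.

0.794 m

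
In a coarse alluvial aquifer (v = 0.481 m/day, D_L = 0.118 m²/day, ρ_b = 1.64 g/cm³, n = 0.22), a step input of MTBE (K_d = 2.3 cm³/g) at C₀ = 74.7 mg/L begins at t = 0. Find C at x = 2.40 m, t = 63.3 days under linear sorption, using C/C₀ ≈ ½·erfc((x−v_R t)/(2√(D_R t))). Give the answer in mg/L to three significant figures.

Retardation factor R = 1 + ρ_b·K_d/n = 1 + 1.64 × 2.3/0.22 = 18.15.
Sorption retards both mechanisms: v_R = v/R = 0.02650 m/day, D_R = D/R = 0.006501 m²/day.
v_R·t = 0.02650 × 63.3 = 1.67745 m; 2√(D_R t) = 1.283 m; argument = (2.40 − 1.67745)/1.283 = 0.5632.
C = C₀ × ½·erfc(0.5632) = 74.7 × 0.2129 = 15.9 mg/L.

15.9 mg/L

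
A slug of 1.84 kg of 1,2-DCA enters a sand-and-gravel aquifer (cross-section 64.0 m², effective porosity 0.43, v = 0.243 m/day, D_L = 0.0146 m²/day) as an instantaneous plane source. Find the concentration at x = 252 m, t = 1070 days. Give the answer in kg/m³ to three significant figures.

0.00171 kg/m³

For an instantaneous plane source, C(x,t) = M/(n_e·A·√(4πDt)) · exp(−(x−vt)²/(4Dt)), with n_e·A the pore (flow) area.
Plume center vt = 0.243 × 1070 = 260.01 m, so the well at 252 m is 8.01 m upgradient of the peak.
√(4πDt) = 14.01 m, giving peak height M/(n_e·A·√(4πDt)) = 1.84/(0.43 × 64.0 × 14.01) = 0.004772 kg/m³.
(x−vt)²/(4Dt) = (-8.01)²/(4 × 0.0146 × 1070) = 1.027; exp(−1.027) = 0.3581.
C = 0.004772 × 0.3581 = 0.00171 kg/m³.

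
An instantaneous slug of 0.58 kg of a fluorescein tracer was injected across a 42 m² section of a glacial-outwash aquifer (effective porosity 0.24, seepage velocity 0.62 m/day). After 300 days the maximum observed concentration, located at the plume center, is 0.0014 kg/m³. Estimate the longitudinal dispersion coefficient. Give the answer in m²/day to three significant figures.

0.448 m²/day

At the plume center C_max = M/(n_e·A·√(4πDt)), so D = M²/(4πt·(n_e·A·C_max)²).
n_e·A·C_max = 0.24 × 42 × 0.0014 = 0.01411 kg/m.
D = 0.58²/(4π × 300 × 0.01411²) = 0.448 m²/day.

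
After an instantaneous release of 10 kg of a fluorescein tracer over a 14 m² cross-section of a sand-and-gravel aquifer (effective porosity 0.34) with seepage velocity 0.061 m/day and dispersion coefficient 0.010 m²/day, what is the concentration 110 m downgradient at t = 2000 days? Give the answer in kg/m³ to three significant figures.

For an instantaneous plane source, C(x,t) = M/(n_e·A·√(4πDt)) · exp(−(x−vt)²/(4Dt)), with n_e·A the pore (flow) area.
Plume center vt = 0.061 × 2000 = 122 m, so the well at 110 m is 12 m upgradient of the peak.
√(4πDt) = 15.85 m, giving peak height M/(n_e·A·√(4πDt)) = 10/(0.34 × 14 × 15.85) = 0.1325 kg/m³.
(x−vt)²/(4Dt) = (-12)²/(4 × 0.010 × 2000) = 1.800; exp(−1.800) = 0.1653.
C = 0.1325 × 0.1653 = 0.0219 kg/m³.

0.0219 kg/m³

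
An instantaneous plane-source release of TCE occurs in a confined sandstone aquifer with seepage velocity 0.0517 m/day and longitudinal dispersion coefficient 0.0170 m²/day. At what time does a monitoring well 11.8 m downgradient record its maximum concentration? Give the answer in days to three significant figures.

For the 1D instantaneous-source solution, setting ∂C/∂t = 0 at fixed x gives v²t² + 2Dt − x² = 0, so t = (√(D² + v²x²) − D)/v².
√(D² + v²x²) = √(0.0170² + 0.0517² × 11.8²) = 0.6103; v² = 0.00267289.
t = (0.6103 − 0.0170)/0.00267289 = 222 days (vs. the pure-advection estimate x/v = 228 d).

222 days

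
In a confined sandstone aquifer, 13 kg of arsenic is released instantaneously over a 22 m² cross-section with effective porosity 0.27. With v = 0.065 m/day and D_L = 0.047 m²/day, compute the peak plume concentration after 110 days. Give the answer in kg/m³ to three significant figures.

0.272 kg/m³

The peak of an instantaneous 1D plume sits at x = vt; there the Gaussian factor is 1 and C_max = M/(n_e·A·√(4πDt)), where n_e·A is the pore area the mass is dissolved in.
√(4πDt) = √(4π × 0.047 × 110) = 8.060 m, so C_max = 13/(0.27 × 22 × 8.060) = 0.272 kg/m³.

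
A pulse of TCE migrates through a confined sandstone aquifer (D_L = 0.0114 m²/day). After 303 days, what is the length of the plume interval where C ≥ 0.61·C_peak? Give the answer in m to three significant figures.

The plume is Gaussian with σ = √(2Dt) = √(2 × 0.0114 × 303) = 2.628 m.
C/C_peak = exp(−Δx²/(2σ²)) = 0.61 ⇒ Δx = σ·√(−2 ln 0.61) = 2.628 × 0.9943 = 2.613 m.
Width = 2Δx = 5.23 m.

5.23 m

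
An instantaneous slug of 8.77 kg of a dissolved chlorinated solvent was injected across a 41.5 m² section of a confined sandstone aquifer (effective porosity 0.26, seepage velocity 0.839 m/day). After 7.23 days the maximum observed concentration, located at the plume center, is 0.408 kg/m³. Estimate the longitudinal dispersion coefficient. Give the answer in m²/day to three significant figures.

0.0437 m²/day

At the plume center C_max = M/(n_e·A·√(4πDt)), so D = M²/(4πt·(n_e·A·C_max)²).
n_e·A·C_max = 0.26 × 41.5 × 0.408 = 4.402 kg/m.
D = 8.77²/(4π × 7.23 × 4.402²) = 0.0437 m²/day.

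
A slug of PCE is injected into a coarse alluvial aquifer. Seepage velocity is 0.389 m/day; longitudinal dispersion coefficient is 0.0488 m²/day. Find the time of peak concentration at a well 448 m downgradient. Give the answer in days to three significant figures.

For the 1D instantaneous-source solution, setting ∂C/∂t = 0 at fixed x gives v²t² + 2Dt − x² = 0, so t = (√(D² + v²x²) − D)/v².
√(D² + v²x²) = √(0.0488² + 0.389² × 448²) = 174.3; v² = 0.151321.
t = (174.3 − 0.0488)/0.151321 = 1150 days (vs. the pure-advection estimate x/v = 1150 d).

1150 days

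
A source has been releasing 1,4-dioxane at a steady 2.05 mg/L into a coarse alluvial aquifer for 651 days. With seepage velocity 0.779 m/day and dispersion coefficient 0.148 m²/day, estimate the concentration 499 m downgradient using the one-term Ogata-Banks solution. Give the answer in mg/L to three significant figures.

1.48 mg/L

For a continuous step input, C/C₀ ≈ ½·erfc((x−vt)/(2√(Dt))).
vt = 0.779 × 651 = 507.129 m and 2√(Dt) = 2√(0.148 × 651) = 19.63 m.
Argument (x−vt)/(2√(Dt)) = (499 − 507.129)/19.63 = -0.4141; ½·erfc(-0.4141) = 0.7209.
C = 2.05 × 0.7209 = 1.48 mg/L.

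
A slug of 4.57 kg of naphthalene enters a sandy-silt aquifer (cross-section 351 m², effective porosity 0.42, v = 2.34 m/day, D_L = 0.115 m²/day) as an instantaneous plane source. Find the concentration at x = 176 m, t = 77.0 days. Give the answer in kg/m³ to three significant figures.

For an instantaneous plane source, C(x,t) = M/(n_e·A·√(4πDt)) · exp(−(x−vt)²/(4Dt)), with n_e·A the pore (flow) area.
Plume center vt = 2.34 × 77.0 = 180.18 m, so the well at 176 m is 4.18 m upgradient of the peak.
√(4πDt) = 10.55 m, giving peak height M/(n_e·A·√(4πDt)) = 4.57/(0.42 × 351 × 10.55) = 0.002938 kg/m³.
(x−vt)²/(4Dt) = (-4.18)²/(4 × 0.115 × 77.0) = 0.4933; exp(−0.4933) = 0.6106.
C = 0.002938 × 0.6106 = 0.00179 kg/m³.

0.00179 kg/m³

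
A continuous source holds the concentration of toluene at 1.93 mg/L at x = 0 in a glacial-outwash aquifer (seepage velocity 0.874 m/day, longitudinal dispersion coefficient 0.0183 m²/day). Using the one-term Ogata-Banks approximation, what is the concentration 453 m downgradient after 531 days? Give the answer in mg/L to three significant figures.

For a continuous step input, C/C₀ ≈ ½·erfc((x−vt)/(2√(Dt))).
vt = 0.874 × 531 = 464.094 m and 2√(Dt) = 2√(0.0183 × 531) = 6.235 m.
Argument (x−vt)/(2√(Dt)) = (453 − 464.094)/6.235 = -1.779; ½·erfc(-1.779) = 0.9941.
C = 1.93 × 0.9941 = 1.92 mg/L.

1.92 mg/L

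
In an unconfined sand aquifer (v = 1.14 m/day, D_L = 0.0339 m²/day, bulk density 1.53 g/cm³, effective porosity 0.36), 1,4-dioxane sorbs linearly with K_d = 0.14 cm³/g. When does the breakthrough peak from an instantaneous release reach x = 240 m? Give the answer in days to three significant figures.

336 days

Retardation factor R = 1 + ρ_b·K_d/n = 1 + 1.53 × 0.14/0.36 = 1.595.
Sorption retards both mechanisms: v_R = v/R = 0.7147 m/day, D_R = D/R = 0.02125 m²/day.
Peak time from v_R²t² + 2D_R t − x² = 0: t = (√(D_R² + v_R²x²) − D_R)/v_R².
√(D_R² + v_R²x²) = √(0.02125² + 0.7147² × 240²) = 171.5; v_R² = 0.5108.
t = (171.5 − 0.02125)/0.5108 = 336 days.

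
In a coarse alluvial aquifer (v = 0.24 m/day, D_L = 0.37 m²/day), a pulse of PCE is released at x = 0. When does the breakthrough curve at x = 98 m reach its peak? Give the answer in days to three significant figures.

402 days

For the 1D instantaneous-source solution, setting ∂C/∂t = 0 at fixed x gives v²t² + 2Dt − x² = 0, so t = (√(D² + v²x²) − D)/v².
√(D² + v²x²) = √(0.37² + 0.24² × 98²) = 23.52; v² = 0.0576.
t = (23.52 − 0.37)/0.0576 = 402 days (vs. the pure-advection estimate x/v = 408 d).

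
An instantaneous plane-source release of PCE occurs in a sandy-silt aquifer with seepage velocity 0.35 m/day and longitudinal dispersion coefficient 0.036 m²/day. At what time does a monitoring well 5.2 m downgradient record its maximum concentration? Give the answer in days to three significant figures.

For the 1D instantaneous-source solution, setting ∂C/∂t = 0 at fixed x gives v²t² + 2Dt − x² = 0, so t = (√(D² + v²x²) − D)/v².
√(D² + v²x²) = √(0.036² + 0.35² × 5.2²) = 1.820; v² = 0.1225.
t = (1.820 − 0.036)/0.1225 = 14.6 days (vs. the pure-advection estimate x/v = 14.9 d).

14.6 days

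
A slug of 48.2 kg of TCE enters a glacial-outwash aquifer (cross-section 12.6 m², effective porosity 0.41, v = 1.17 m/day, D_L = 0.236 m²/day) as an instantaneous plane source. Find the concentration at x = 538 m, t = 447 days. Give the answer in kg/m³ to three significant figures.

For an instantaneous plane source, C(x,t) = M/(n_e·A·√(4πDt)) · exp(−(x−vt)²/(4Dt)), with n_e·A the pore (flow) area.
Plume center vt = 1.17 × 447 = 522.99 m, so the well at 538 m is 15.01 m downgradient of the peak.
√(4πDt) = 36.41 m, giving peak height M/(n_e·A·√(4πDt)) = 48.2/(0.41 × 12.6 × 36.41) = 0.2563 kg/m³.
(x−vt)²/(4Dt) = (15.01)²/(4 × 0.236 × 447) = 0.5339; exp(−0.5339) = 0.5863.
C = 0.2563 × 0.5863 = 0.150 kg/m³.

0.150 kg/m³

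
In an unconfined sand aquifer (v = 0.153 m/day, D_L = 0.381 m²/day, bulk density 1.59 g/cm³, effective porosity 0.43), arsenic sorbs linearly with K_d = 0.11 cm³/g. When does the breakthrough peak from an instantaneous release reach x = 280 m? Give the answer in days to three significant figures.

Retardation factor R = 1 + ρ_b·K_d/n = 1 + 1.59 × 0.11/0.43 = 1.407.
Sorption retards both mechanisms: v_R = v/R = 0.1087 m/day, D_R = D/R = 0.2708 m²/day.
Peak time from v_R²t² + 2D_R t − x² = 0: t = (√(D_R² + v_R²x²) − D_R)/v_R².
√(D_R² + v_R²x²) = √(0.2708² + 0.1087² × 280²) = 30.44; v_R² = 0.01182.
t = (30.44 − 0.2708)/0.01182 = 2550 days.

2550 days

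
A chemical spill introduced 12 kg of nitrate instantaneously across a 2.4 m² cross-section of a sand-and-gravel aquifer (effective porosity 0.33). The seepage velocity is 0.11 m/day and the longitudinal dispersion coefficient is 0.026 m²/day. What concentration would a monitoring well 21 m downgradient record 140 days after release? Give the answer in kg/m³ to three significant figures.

For an instantaneous plane source, C(x,t) = M/(n_e·A·√(4πDt)) · exp(−(x−vt)²/(4Dt)), with n_e·A the pore (flow) area.
Plume center vt = 0.11 × 140 = 15.4 m, so the well at 21 m is 5.6 m downgradient of the peak.
√(4πDt) = 6.763 m, giving peak height M/(n_e·A·√(4πDt)) = 12/(0.33 × 2.4 × 6.763) = 2.240 kg/m³.
(x−vt)²/(4Dt) = (5.6)²/(4 × 0.026 × 140) = 2.154; exp(−2.154) = 0.1160.
C = 2.240 × 0.1160 = 0.260 kg/m³.

0.260 kg/m³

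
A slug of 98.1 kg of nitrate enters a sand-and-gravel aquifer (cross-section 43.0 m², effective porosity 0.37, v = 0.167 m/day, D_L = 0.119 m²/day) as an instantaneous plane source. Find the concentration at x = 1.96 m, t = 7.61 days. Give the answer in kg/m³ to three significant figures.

1.60 kg/m³

For an instantaneous plane source, C(x,t) = M/(n_e·A·√(4πDt)) · exp(−(x−vt)²/(4Dt)), with n_e·A the pore (flow) area.
Plume center vt = 0.167 × 7.61 = 1.27087 m, so the well at 1.96 m is 0.68913 m downgradient of the peak.
√(4πDt) = 3.373 m, giving peak height M/(n_e·A·√(4πDt)) = 98.1/(0.37 × 43.0 × 3.373) = 1.828 kg/m³.
(x−vt)²/(4Dt) = (0.68913)²/(4 × 0.119 × 7.61) = 0.1311; exp(−0.1311) = 0.8771.
C = 1.828 × 0.8771 = 1.60 kg/m³.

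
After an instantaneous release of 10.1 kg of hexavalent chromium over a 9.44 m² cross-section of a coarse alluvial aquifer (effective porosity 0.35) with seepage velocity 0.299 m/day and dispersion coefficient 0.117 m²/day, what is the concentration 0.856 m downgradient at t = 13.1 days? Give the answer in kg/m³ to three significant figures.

For an instantaneous plane source, C(x,t) = M/(n_e·A·√(4πDt)) · exp(−(x−vt)²/(4Dt)), with n_e·A the pore (flow) area.
Plume center vt = 0.299 × 13.1 = 3.9169 m, so the well at 0.856 m is 3.0609 m upgradient of the peak.
√(4πDt) = 4.389 m, giving peak height M/(n_e·A·√(4πDt)) = 10.1/(0.35 × 9.44 × 4.389) = 0.6965 kg/m³.
(x−vt)²/(4Dt) = (-3.0609)²/(4 × 0.117 × 13.1) = 1.528; exp(−1.528) = 0.2170.
C = 0.6965 × 0.2170 = 0.151 kg/m³.

0.151 kg/m³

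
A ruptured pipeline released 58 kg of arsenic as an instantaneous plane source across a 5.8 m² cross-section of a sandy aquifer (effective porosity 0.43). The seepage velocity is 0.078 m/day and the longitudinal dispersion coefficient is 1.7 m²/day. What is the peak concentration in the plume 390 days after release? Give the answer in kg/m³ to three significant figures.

0.255 kg/m³

The peak of an instantaneous 1D plume sits at x = vt; there the Gaussian factor is 1 and C_max = M/(n_e·A·√(4πDt)), where n_e·A is the pore area the mass is dissolved in.
√(4πDt) = √(4π × 1.7 × 390) = 91.28 m, so C_max = 58/(0.43 × 5.8 × 91.28) = 0.255 kg/m³.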